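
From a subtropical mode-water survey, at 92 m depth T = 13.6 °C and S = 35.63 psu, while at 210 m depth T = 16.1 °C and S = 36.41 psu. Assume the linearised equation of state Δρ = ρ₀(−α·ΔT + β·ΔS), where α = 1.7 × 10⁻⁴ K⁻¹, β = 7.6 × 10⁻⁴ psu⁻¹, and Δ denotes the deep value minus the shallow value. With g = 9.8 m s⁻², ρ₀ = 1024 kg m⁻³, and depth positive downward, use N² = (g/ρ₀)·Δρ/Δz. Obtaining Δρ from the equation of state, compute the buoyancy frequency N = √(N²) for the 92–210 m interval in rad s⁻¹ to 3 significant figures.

3.73 × 10⁻³ rad s⁻¹

ΔT = +2.5 K, ΔS = +0.78 psu (deep − shallow).
Δρ/ρ₀ = −αΔT + βΔS = -4.25 × 10⁻⁴ + 5.928 × 10⁻⁴ = 1.678 × 10⁻⁴, so Δρ ≈ 0.1718 kg m⁻³.
N² = (g/ρ₀)·Δρ/Δz = g·(Δρ/ρ₀)/Δz = 9.8 × 1.678 × 10⁻⁴ / 118 = 1.3936 × 10⁻⁵ s⁻².
N = √(1.3936 × 10⁻⁵) = 3.7331 × 10⁻³ rad s⁻¹ ≈ 3.73 × 10⁻³ rad s⁻¹.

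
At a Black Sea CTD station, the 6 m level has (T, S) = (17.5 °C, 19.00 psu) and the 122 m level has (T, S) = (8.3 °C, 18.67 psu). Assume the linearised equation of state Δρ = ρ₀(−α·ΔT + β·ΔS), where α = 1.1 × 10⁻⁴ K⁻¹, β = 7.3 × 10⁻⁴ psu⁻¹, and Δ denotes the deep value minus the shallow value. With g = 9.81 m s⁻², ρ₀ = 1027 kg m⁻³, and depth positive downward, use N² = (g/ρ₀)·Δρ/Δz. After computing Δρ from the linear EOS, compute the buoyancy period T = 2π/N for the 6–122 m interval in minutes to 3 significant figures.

ΔT = -9.2 K, ΔS = -0.33 psu (deep − shallow).
Δρ/ρ₀ = −αΔT + βΔS = 1.012 × 10⁻³ − 2.409 × 10⁻⁴ = 7.711 × 10⁻⁴, so Δρ ≈ 0.7919 kg m⁻³.
N² = (g/ρ₀)·Δρ/Δz = g·(Δρ/ρ₀)/Δz = 9.81 × 7.711 × 10⁻⁴ / 116 = 6.5211 × 10⁻⁵ s⁻².
N = √(6.5211 × 10⁻⁵) = 8.0753 × 10⁻³ rad s⁻¹ → T = 2π/N = 778.07 s = 12.968 min ≈ 13.0 min.

13.0 min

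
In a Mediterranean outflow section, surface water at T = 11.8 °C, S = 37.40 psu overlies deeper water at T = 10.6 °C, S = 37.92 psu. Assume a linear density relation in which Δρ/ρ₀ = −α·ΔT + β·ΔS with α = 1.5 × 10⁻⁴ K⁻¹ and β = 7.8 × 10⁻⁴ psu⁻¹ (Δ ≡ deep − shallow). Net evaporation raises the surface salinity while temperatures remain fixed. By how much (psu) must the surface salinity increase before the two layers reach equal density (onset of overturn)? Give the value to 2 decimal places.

0.75 psu

Neutral buoyancy requires −α(T_deep − T_surf) + β(S_deep − S_surf′) = 0.
S_surf′ = S_deep − (α/β)·ΔT = 37.92 − (1.5 × 10⁻⁴/7.8 × 10⁻⁴)·(-1.2) = 38.1508 psu.
Increase required: 38.1508 − 37.40 = 0.7508 psu.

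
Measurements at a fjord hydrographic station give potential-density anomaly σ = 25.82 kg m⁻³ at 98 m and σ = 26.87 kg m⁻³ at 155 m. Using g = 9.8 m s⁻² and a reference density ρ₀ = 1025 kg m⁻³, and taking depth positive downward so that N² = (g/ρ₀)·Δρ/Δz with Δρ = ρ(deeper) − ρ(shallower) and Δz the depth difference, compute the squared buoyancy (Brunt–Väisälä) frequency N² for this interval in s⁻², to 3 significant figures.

Δρ = 1026.87 − 1025.82 = 1.05 kg m⁻³ over Δz = 155 − 98 = 57 m.
N² = (9.8/1025) × (1.05/57) = 1.7612 × 10⁻⁴ s⁻² ≈ 1.76 × 10⁻⁴ s⁻².
A positive N² confirms static stability across the interval.

1.76 × 10⁻⁴ s⁻²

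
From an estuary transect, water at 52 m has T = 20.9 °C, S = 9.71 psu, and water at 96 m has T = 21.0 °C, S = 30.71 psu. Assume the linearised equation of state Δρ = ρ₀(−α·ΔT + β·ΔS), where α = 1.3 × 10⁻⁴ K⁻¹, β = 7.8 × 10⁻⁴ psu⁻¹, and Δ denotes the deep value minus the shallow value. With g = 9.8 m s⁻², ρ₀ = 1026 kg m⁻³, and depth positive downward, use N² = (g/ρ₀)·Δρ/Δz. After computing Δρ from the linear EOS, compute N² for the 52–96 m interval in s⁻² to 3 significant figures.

3.65 × 10⁻³ s⁻²

ΔT = +0.1 K, ΔS = +21.00 psu (deep − shallow).
Δρ/ρ₀ = −αΔT + βΔS = -1.30 × 10⁻⁵ + 0.01638 = 0.016367, so Δρ ≈ 16.79 kg m⁻³.
N² = (g/ρ₀)·Δρ/Δz = g·(Δρ/ρ₀)/Δz = 9.8 × 0.016367 / 44 = 3.6454 × 10⁻³ s⁻² ≈ 3.65 × 10⁻³ s⁻².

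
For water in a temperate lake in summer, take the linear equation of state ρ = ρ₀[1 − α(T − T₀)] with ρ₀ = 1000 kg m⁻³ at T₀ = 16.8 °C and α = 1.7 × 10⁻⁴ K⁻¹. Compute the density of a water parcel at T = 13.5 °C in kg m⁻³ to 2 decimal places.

T − T₀ = -3.3 K.
Bracket = 1 − α·(-3.3) = 1 + (5.61 × 10⁻⁴) = 1.0005610.
ρ = 1000 × 1.0005610 = 1000.56 kg m⁻³.

1000.56 kg m⁻³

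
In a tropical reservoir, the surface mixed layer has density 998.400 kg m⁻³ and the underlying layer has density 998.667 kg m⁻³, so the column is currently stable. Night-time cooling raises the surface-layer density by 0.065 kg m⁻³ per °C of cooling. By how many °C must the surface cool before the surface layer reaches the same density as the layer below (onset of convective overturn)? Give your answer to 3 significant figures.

Density deficit of the surface layer: 998.667 − 998.400 = 0.267 kg m⁻³.
Required change = 0.267 / 0.065 = 4.11 °C.

4.11 °C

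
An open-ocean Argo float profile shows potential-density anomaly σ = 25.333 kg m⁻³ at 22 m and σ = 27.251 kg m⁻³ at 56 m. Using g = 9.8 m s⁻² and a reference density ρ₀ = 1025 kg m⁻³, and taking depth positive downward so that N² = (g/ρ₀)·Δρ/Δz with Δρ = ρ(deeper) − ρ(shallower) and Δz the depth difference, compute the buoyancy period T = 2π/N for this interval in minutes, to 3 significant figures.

4.51 min

Δρ = 1027.251 − 1025.333 = 1.918 kg m⁻³ over Δz = 56 − 22 = 34 m.
N² = (9.8/1025) × (1.918/34) = 5.3935 × 10⁻⁴ s⁻².
N = √(5.3935 × 10⁻⁴) = 0.023224 rad s⁻¹, so T = 2π/N = 270.55 s = 4.5092 min ≈ 4.51 min.
N² > 0, so the interval is statically stable.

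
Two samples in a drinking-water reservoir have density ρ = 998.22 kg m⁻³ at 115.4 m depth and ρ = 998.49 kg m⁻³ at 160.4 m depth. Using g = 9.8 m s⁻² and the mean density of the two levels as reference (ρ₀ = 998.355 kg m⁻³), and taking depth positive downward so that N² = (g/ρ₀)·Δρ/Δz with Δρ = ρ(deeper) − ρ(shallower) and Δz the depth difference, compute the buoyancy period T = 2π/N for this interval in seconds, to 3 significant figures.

819 s

Δρ = 998.49 − 998.22 = 0.27 kg m⁻³ over Δz = 160.4 − 115.4 = 45 m.
N² = (9.8/998.355) × (0.27/45) = 5.8897 × 10⁻⁵ s⁻².
N = √(5.8897 × 10⁻⁵) = 7.6744 × 10⁻³ rad s⁻¹, so T = 2π/N = 818.72 s ≈ 819 s.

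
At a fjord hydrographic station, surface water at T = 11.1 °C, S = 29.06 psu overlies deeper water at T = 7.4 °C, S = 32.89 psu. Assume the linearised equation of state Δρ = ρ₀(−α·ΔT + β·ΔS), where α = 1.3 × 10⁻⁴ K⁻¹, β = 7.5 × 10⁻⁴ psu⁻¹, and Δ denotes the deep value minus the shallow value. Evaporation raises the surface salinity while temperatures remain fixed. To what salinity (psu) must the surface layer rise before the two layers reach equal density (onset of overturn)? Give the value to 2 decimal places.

33.53 psu

Neutral buoyancy requires −α(T_deep − T_surf) + β(S_deep − S_surf′) = 0.
S_surf′ = S_deep − (α/β)·ΔT = 32.89 − (1.3 × 10⁻⁴/7.5 × 10⁻⁴)·(-3.7) = 33.5313 psu.
Increase required: 33.5313 − 29.06 = 4.4713 psu.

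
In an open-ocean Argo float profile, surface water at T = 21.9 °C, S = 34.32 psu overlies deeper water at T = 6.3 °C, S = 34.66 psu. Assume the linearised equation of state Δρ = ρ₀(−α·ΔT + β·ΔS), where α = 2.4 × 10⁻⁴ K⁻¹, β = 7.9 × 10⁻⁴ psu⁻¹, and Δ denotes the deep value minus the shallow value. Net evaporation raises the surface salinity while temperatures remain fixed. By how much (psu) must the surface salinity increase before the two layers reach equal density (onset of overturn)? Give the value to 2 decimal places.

Neutral buoyancy requires −α(T_deep − T_surf) + β(S_deep − S_surf′) = 0.
S_surf′ = S_deep − (α/β)·ΔT = 34.66 − (2.4 × 10⁻⁴/7.9 × 10⁻⁴)·(-15.6) = 39.3992 psu.
Increase required: 39.3992 − 34.32 = 5.0792 psu.

5.08 psu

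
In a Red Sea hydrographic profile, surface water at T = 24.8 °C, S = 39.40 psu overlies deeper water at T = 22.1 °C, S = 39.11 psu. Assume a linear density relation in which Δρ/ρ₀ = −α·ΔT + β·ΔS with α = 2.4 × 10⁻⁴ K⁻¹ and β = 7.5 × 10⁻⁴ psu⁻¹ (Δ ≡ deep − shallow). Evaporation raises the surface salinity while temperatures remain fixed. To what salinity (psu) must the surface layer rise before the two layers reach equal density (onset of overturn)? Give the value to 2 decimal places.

Neutral buoyancy requires −α(T_deep − T_surf) + β(S_deep − S_surf′) = 0.
S_surf′ = S_deep − (α/β)·ΔT = 39.11 − (2.4 × 10⁻⁴/7.5 × 10⁻⁴)·(-2.7) = 39.9740 psu.
Increase required: 39.9740 − 39.40 = 0.5740 psu.

39.97 psu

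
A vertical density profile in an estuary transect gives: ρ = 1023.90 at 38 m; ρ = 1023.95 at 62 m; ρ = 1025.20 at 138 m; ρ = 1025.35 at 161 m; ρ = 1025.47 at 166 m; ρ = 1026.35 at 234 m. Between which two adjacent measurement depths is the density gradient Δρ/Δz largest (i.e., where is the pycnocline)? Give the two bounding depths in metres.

161–166 m

Compute the density gradient over each adjacent pair:
  38–62 m: Δρ/Δz = 0.05/24 = 2.1 × 10⁻³ kg m⁻⁴
  62–138 m: Δρ/Δz = 1.25/76 = 0.016 kg m⁻⁴
  138–161 m: Δρ/Δz = 0.15/23 = 6.5 × 10⁻³ kg m⁻⁴
  161–166 m: Δρ/Δz = 0.12/5 = 0.024 kg m⁻⁴
  166–234 m: Δρ/Δz = 0.88/68 = 0.013 kg m⁻⁴
The largest gradient is in the 161–166 m interval — the pycnocline.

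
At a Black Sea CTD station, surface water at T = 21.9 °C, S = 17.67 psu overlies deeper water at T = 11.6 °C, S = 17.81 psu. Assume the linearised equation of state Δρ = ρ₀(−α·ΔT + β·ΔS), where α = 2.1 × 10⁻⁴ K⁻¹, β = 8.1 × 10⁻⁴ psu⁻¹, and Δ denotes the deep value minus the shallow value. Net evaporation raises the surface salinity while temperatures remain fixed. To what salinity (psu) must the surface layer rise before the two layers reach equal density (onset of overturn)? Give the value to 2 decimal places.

Neutral buoyancy requires −α(T_deep − T_surf) + β(S_deep − S_surf′) = 0.
S_surf′ = S_deep − (α/β)·ΔT = 17.81 − (2.1 × 10⁻⁴/8.1 × 10⁻⁴)·(-10.3) = 20.4804 psu.
Increase required: 20.4804 − 17.67 = 2.8104 psu.

20.48 psu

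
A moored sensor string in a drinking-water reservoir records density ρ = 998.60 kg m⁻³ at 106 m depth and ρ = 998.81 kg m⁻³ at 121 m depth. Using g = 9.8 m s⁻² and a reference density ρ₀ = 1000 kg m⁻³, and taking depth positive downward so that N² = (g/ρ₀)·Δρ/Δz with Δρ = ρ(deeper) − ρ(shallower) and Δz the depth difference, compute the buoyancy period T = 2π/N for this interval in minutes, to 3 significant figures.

8.94 min

Δρ = 998.81 − 998.60 = 0.21 kg m⁻³ over Δz = 121 − 106 = 15 m.
N² = (9.8/1000) × (0.21/15) = 1.3720 × 10⁻⁴ s⁻².
N = √(1.3720 × 10⁻⁴) = 0.011713 rad s⁻¹, so T = 2π/N = 536.43 s = 8.9405 min ≈ 8.94 min.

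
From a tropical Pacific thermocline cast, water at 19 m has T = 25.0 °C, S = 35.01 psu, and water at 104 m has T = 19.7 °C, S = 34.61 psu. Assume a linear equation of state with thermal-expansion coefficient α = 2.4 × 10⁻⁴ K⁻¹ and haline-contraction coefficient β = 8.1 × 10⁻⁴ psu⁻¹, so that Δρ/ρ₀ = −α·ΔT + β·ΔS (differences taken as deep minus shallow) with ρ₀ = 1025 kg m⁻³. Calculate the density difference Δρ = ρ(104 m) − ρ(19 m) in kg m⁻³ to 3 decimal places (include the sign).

ΔT = -5.3 K, ΔS = -0.40 psu (deep − shallow).
Δρ/ρ₀ = −(2.4 × 10⁻⁴)(-5.3) + (8.1 × 10⁻⁴)(-0.40) = 9.48 × 10⁻⁴.
Δρ = 1025 × (9.48 × 10⁻⁴) = +0.972 kg m⁻³.
Positive Δρ: denser below, stable.

+0.972 kg m⁻³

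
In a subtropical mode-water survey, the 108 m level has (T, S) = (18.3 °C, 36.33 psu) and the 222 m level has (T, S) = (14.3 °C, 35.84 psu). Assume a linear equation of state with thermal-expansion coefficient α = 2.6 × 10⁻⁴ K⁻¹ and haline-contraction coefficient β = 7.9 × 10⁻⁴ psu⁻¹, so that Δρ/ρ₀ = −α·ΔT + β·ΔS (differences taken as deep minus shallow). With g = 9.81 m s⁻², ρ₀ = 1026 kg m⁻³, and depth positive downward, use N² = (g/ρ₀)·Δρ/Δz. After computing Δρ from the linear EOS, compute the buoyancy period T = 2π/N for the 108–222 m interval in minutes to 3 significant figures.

ΔT = -4.0 K, ΔS = -0.49 psu (deep − shallow).
Δρ/ρ₀ = −αΔT + βΔS = 1.04 × 10⁻³ − 3.871 × 10⁻⁴ = 6.529 × 10⁻⁴, so Δρ ≈ 0.6699 kg m⁻³.
N² = (g/ρ₀)·Δρ/Δz = g·(Δρ/ρ₀)/Δz = 9.81 × 6.529 × 10⁻⁴ / 114 = 5.6184 × 10⁻⁵ s⁻².
N = √(5.6184 × 10⁻⁵) = 7.4956 × 10⁻³ rad s⁻¹ → T = 2π/N = 838.25 s = 13.971 min ≈ 14.0 min.

14.0 min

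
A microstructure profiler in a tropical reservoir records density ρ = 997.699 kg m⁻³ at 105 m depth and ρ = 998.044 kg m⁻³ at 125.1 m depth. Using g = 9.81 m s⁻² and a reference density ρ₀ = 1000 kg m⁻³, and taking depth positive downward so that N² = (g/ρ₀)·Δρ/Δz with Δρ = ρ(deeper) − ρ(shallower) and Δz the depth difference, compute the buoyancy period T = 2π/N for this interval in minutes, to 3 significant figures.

8.07 min

Δρ = 998.044 − 997.699 = 0.345 kg m⁻³ over Δz = 125.1 − 105 = 20.1 m.
N² = (9.81/1000) × (0.345/20.1) = 1.6838 × 10⁻⁴ s⁻².
N = √(1.6838 × 10⁻⁴) = 0.012976 rad s⁻¹, so T = 2π/N = 484.22 s = 8.0703 min ≈ 8.07 min.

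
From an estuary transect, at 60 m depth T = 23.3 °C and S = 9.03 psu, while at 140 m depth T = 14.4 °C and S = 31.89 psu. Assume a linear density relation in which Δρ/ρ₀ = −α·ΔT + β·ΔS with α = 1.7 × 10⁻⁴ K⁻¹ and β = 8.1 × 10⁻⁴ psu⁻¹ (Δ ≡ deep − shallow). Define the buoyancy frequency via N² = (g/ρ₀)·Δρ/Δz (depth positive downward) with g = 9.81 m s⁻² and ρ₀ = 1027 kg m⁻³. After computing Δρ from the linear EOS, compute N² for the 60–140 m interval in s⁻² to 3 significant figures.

ΔT = -8.9 K, ΔS = +22.86 psu (deep − shallow).
Δρ/ρ₀ = −αΔT + βΔS = 1.513 × 10⁻³ + 0.0185166 = 0.0200296, so Δρ ≈ 20.57 kg m⁻³.
N² = (g/ρ₀)·Δρ/Δz = g·(Δρ/ρ₀)/Δz = 9.81 × 0.0200296 / 80 = 2.4561 × 10⁻³ s⁻² ≈ 2.46 × 10⁻³ s⁻².

2.46 × 10⁻³ s⁻²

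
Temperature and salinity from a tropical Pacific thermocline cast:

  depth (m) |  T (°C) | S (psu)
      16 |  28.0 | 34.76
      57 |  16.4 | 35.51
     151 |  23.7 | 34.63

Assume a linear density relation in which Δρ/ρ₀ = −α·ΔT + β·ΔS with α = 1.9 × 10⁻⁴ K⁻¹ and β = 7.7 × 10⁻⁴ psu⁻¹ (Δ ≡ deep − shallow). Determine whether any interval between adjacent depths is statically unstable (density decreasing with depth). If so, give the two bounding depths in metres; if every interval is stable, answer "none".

Evaluate Δρ/ρ₀ = −αΔT + βΔS across each adjacent pair:
  16–57 m: −αΔT+βΔS = −(1.9 × 10⁻⁴)(-11.6)+(7.7 × 10⁻⁴)(+0.75) = 2.8 × 10⁻³ → stable
  57–151 m: −αΔT+βΔS = −(1.9 × 10⁻⁴)(+7.3)+(7.7 × 10⁻⁴)(-0.88) = -2.1 × 10⁻³ → UNSTABLE
The 57–151 m interval has Δρ < 0: lighter water underlies denser water.

57–151 m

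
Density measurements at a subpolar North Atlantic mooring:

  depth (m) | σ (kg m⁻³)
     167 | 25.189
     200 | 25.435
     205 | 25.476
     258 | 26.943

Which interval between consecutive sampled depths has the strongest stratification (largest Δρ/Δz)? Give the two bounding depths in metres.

Compute the density gradient over each adjacent pair:
  167–200 m: Δρ/Δz = 0.246/33 = 7.5 × 10⁻³ kg m⁻⁴
  200–205 m: Δρ/Δz = 0.041/5 = 8.2 × 10⁻³ kg m⁻⁴
  205–258 m: Δρ/Δz = 1.467/53 = 0.028 kg m⁻⁴
The largest gradient is in the 205–258 m interval — the pycnocline.

205–258 m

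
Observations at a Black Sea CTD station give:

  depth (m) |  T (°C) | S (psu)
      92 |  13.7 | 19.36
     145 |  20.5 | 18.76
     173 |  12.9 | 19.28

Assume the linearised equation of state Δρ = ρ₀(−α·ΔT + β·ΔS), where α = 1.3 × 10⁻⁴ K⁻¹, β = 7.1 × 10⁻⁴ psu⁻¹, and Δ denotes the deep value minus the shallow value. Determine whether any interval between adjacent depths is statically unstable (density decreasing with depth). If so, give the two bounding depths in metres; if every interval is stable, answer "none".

92–145 m

Evaluate Δρ/ρ₀ = −αΔT + βΔS across each adjacent pair:
  92–145 m: −αΔT+βΔS = −(1.3 × 10⁻⁴)(+6.8)+(7.1 × 10⁻⁴)(-0.60) = -1.3 × 10⁻³ → UNSTABLE
  145–173 m: −αΔT+βΔS = −(1.3 × 10⁻⁴)(-7.6)+(7.1 × 10⁻⁴)(+0.52) = 1.4 × 10⁻³ → stable
The 92–145 m interval has Δρ < 0: lighter water underlies denser water.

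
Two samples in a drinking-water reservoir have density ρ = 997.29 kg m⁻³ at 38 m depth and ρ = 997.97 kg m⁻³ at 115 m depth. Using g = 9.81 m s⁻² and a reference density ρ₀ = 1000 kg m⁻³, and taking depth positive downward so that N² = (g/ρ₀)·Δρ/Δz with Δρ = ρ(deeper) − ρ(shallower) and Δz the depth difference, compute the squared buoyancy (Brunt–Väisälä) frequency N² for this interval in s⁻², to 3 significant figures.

Δρ = 997.97 − 997.29 = 0.68 kg m⁻³ over Δz = 115 − 38 = 77 m.
N² = (9.81/1000) × (0.68/77) = 8.6634 × 10⁻⁵ s⁻² ≈ 8.66 × 10⁻⁵ s⁻².

8.66 × 10⁻⁵ s⁻²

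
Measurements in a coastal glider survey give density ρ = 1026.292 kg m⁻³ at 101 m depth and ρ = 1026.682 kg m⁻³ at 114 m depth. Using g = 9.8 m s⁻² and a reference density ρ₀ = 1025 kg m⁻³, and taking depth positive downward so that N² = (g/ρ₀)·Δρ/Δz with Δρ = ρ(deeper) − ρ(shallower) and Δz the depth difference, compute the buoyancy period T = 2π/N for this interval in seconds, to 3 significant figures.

Δρ = 1026.682 − 1026.292 = 0.390 kg m⁻³ over Δz = 114 − 101 = 13 m.
N² = (9.8/1025) × (0.390/13) = 2.8683 × 10⁻⁴ s⁻².
N = √(2.8683 × 10⁻⁴) = 0.016936 rad s⁻¹, so T = 2π/N = 371.00 s ≈ 371 s.

371 s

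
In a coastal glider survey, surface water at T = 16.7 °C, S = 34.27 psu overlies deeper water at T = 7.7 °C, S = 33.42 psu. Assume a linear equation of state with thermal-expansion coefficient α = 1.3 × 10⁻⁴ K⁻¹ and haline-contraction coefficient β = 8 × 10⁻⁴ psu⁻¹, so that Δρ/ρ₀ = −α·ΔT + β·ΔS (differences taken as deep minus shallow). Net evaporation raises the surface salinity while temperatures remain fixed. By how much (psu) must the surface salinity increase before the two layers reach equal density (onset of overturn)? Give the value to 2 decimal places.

Neutral buoyancy requires −α(T_deep − T_surf) + β(S_deep − S_surf′) = 0.
S_surf′ = S_deep − (α/β)·ΔT = 33.42 − (1.3 × 10⁻⁴/8 × 10⁻⁴)·(-9.0) = 34.8825 psu.
Increase required: 34.8825 − 34.27 = 0.6125 psu.

0.61 psu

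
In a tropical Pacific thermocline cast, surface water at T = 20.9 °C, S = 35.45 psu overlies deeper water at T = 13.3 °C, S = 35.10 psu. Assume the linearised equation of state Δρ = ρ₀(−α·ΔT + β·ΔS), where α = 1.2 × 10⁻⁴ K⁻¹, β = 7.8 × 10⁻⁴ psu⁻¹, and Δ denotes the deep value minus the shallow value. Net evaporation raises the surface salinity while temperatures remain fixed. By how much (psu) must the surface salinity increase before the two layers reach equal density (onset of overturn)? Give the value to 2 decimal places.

Neutral buoyancy requires −α(T_deep − T_surf) + β(S_deep − S_surf′) = 0.
S_surf′ = S_deep − (α/β)·ΔT = 35.10 − (1.2 × 10⁻⁴/7.8 × 10⁻⁴)·(-7.6) = 36.2692 psu.
Increase required: 36.2692 − 35.45 = 0.8192 psu.

0.82 psu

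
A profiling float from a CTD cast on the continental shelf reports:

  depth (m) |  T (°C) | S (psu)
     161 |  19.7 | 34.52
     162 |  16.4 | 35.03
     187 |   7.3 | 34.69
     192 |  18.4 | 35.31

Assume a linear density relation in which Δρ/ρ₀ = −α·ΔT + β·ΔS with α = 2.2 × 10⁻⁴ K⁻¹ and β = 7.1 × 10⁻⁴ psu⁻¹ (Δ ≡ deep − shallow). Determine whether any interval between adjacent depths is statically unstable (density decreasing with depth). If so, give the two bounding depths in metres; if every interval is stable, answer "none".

Evaluate Δρ/ρ₀ = −αΔT + βΔS across each adjacent pair:
  161–162 m: −αΔT+βΔS = −(2.2 × 10⁻⁴)(-3.3)+(7.1 × 10⁻⁴)(+0.51) = 1.1 × 10⁻³ → stable
  162–187 m: −αΔT+βΔS = −(2.2 × 10⁻⁴)(-9.1)+(7.1 × 10⁻⁴)(-0.34) = 1.8 × 10⁻³ → stable
  187–192 m: −αΔT+βΔS = −(2.2 × 10⁻⁴)(+11.1)+(7.1 × 10⁻⁴)(+0.62) = -2.0 × 10⁻³ → UNSTABLE
The 187–192 m interval has Δρ < 0: lighter water underlies denser water.

187–192 m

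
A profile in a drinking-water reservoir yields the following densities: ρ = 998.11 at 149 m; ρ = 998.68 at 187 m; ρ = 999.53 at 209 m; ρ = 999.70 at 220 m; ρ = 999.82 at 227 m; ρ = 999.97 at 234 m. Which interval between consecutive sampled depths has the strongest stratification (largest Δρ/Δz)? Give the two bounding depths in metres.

Compute the density gradient over each adjacent pair:
  149–187 m: Δρ/Δz = 0.57/38 = 0.015 kg m⁻⁴
  187–209 m: Δρ/Δz = 0.85/22 = 0.039 kg m⁻⁴
  209–220 m: Δρ/Δz = 0.17/11 = 0.015 kg m⁻⁴
  220–227 m: Δρ/Δz = 0.12/7 = 0.017 kg m⁻⁴
  227–234 m: Δρ/Δz = 0.15/7 = 0.021 kg m⁻⁴
The largest gradient is in the 187–209 m interval — the pycnocline.

187–209 m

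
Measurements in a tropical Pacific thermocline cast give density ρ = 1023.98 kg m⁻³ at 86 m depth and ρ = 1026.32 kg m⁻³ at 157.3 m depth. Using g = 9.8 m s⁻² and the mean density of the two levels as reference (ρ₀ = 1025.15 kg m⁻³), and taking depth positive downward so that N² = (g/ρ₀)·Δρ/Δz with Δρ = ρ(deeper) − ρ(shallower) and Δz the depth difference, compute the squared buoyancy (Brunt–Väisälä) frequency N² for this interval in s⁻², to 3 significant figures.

3.14 × 10⁻⁴ s⁻²

Δρ = 1026.32 − 1023.98 = 2.34 kg m⁻³ over Δz = 157.3 − 86 = 71.3 m.
N² = (9.8/1025.15) × (2.34/71.3) = 3.1374 × 10⁻⁴ s⁻² ≈ 3.14 × 10⁻⁴ s⁻².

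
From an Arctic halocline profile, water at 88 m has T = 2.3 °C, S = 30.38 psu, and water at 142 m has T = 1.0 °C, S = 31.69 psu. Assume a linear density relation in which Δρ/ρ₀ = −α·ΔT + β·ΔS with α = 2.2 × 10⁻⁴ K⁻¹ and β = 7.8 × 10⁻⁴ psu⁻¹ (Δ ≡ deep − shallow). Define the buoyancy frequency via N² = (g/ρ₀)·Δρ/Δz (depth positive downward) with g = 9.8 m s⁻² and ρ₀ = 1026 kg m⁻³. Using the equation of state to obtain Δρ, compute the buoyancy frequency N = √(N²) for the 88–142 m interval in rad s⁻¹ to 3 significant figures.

ΔT = -1.3 K, ΔS = +1.31 psu (deep − shallow).
Δρ/ρ₀ = −αΔT + βΔS = 2.86 × 10⁻⁴ + 1.0218 × 10⁻³ = 1.3078 × 10⁻³, so Δρ ≈ 1.342 kg m⁻³.
N² = (g/ρ₀)·Δρ/Δz = g·(Δρ/ρ₀)/Δz = 9.8 × 1.3078 × 10⁻³ / 54 = 2.3734 × 10⁻⁴ s⁻².
N = √(2.3734 × 10⁻⁴) = 0.015406 rad s⁻¹ ≈ 0.0154 rad s⁻¹.

0.0154 rad s⁻¹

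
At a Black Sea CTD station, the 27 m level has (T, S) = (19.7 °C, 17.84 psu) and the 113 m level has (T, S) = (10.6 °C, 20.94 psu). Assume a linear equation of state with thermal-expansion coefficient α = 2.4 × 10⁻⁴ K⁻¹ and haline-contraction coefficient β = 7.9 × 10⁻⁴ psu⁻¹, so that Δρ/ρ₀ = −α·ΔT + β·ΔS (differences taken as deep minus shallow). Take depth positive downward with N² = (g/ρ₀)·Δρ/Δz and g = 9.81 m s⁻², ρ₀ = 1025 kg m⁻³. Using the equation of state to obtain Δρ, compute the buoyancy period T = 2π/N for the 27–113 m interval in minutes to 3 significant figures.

ΔT = -9.1 K, ΔS = +3.10 psu (deep − shallow).
Δρ/ρ₀ = −αΔT + βΔS = 2.184 × 10⁻³ + 2.449 × 10⁻³ = 4.633 × 10⁻³, so Δρ ≈ 4.749 kg m⁻³.
N² = (g/ρ₀)·Δρ/Δz = g·(Δρ/ρ₀)/Δz = 9.81 × 4.633 × 10⁻³ / 86 = 5.2849 × 10⁻⁴ s⁻².
N = √(5.2849 × 10⁻⁴) = 0.022989 rad s⁻¹ → T = 2π/N = 273.31 s = 4.5552 min ≈ 4.56 min.

4.56 min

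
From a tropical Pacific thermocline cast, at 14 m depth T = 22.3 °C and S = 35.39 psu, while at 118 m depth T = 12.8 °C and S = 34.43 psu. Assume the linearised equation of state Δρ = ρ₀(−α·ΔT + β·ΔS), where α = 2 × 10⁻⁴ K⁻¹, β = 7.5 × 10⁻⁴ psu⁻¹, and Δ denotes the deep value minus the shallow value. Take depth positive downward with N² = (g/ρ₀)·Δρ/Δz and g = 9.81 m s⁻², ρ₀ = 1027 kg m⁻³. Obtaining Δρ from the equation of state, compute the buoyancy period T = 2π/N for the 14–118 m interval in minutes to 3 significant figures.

ΔT = -9.5 K, ΔS = -0.96 psu (deep − shallow).
Δρ/ρ₀ = −αΔT + βΔS = 1.90 × 10⁻³ − 7.20 × 10⁻⁴ = 1.18 × 10⁻³, so Δρ ≈ 1.212 kg m⁻³.
N² = (g/ρ₀)·Δρ/Δz = g·(Δρ/ρ₀)/Δz = 9.81 × 1.18 × 10⁻³ / 104 = 1.1131 × 10⁻⁴ s⁻².
N = √(1.1131 × 10⁻⁴) = 0.010550 rad s⁻¹ → T = 2π/N = 595.56 s = 9.9260 min ≈ 9.93 min.

9.93 min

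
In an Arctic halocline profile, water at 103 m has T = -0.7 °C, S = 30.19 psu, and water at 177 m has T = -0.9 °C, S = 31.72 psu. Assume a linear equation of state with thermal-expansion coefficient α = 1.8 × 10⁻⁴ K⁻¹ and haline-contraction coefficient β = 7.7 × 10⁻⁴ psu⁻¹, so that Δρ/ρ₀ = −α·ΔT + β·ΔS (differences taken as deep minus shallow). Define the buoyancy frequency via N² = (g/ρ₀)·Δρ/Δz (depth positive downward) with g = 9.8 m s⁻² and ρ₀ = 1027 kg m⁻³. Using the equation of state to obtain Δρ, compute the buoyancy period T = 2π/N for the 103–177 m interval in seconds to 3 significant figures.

496 s

ΔT = -0.2 K, ΔS = +1.53 psu (deep − shallow).
Δρ/ρ₀ = −αΔT + βΔS = 3.60 × 10⁻⁵ + 1.1781 × 10⁻³ = 1.2141 × 10⁻³, so Δρ ≈ 1.247 kg m⁻³.
N² = (g/ρ₀)·Δρ/Δz = g·(Δρ/ρ₀)/Δz = 9.8 × 1.2141 × 10⁻³ / 74 = 1.6079 × 10⁻⁴ s⁻².
N = √(1.6079 × 10⁻⁴) = 0.012680 rad s⁻¹ → T = 2π/N = 495.52 s ≈ 496 s.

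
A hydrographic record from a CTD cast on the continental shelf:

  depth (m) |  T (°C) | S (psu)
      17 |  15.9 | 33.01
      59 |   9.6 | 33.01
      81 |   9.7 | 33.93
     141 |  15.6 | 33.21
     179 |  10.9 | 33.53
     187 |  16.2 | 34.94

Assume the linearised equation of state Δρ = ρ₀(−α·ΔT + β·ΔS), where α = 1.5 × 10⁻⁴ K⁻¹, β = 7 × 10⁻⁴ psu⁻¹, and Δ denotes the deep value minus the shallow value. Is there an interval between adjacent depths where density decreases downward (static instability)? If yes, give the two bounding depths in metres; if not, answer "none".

81–141 m

Evaluate Δρ/ρ₀ = −αΔT + βΔS across each adjacent pair:
  17–59 m: −αΔT+βΔS = −(1.5 × 10⁻⁴)(-6.3)+(7 × 10⁻⁴)(+0.00) = 9.4 × 10⁻⁴ → stable
  59–81 m: −αΔT+βΔS = −(1.5 × 10⁻⁴)(+0.1)+(7 × 10⁻⁴)(+0.92) = 6.3 × 10⁻⁴ → stable
  81–141 m: −αΔT+βΔS = −(1.5 × 10⁻⁴)(+5.9)+(7 × 10⁻⁴)(-0.72) = -1.4 × 10⁻³ → UNSTABLE
  141–179 m: −αΔT+βΔS = −(1.5 × 10⁻⁴)(-4.7)+(7 × 10⁻⁴)(+0.32) = 9.3 × 10⁻⁴ → stable
  179–187 m: −αΔT+βΔS = −(1.5 × 10⁻⁴)(+5.3)+(7 × 10⁻⁴)(+1.41) = 1.9 × 10⁻⁴ → stable
The 81–141 m interval has Δρ < 0: lighter water underlies denser water.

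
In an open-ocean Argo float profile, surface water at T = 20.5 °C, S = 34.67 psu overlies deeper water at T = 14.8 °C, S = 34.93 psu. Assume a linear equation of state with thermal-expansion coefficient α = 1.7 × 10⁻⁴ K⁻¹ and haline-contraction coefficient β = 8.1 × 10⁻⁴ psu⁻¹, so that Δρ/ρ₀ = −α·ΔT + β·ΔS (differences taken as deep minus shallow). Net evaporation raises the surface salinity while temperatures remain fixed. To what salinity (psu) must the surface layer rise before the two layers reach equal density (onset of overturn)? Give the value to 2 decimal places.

36.13 psu

Neutral buoyancy requires −α(T_deep − T_surf) + β(S_deep − S_surf′) = 0.
S_surf′ = S_deep − (α/β)·ΔT = 34.93 − (1.7 × 10⁻⁴/8.1 × 10⁻⁴)·(-5.7) = 36.1263 psu.
Increase required: 36.1263 − 34.67 = 1.4563 psu.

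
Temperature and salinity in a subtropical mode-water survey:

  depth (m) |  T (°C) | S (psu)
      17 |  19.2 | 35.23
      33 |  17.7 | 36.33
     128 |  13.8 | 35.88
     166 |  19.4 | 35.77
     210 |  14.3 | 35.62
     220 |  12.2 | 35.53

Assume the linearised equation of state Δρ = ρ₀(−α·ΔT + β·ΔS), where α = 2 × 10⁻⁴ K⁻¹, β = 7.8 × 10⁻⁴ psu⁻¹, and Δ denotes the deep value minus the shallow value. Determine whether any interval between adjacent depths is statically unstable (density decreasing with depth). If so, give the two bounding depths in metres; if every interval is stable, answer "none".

Evaluate Δρ/ρ₀ = −αΔT + βΔS across each adjacent pair:
  17–33 m: −αΔT+βΔS = −(2 × 10⁻⁴)(-1.5)+(7.8 × 10⁻⁴)(+1.10) = 1.2 × 10⁻³ → stable
  33–128 m: −αΔT+βΔS = −(2 × 10⁻⁴)(-3.9)+(7.8 × 10⁻⁴)(-0.45) = 4.3 × 10⁻⁴ → stable
  128–166 m: −αΔT+βΔS = −(2 × 10⁻⁴)(+5.6)+(7.8 × 10⁻⁴)(-0.11) = -1.2 × 10⁻³ → UNSTABLE
  166–210 m: −αΔT+βΔS = −(2 × 10⁻⁴)(-5.1)+(7.8 × 10⁻⁴)(-0.15) = 9.0 × 10⁻⁴ → stable
  210–220 m: −αΔT+βΔS = −(2 × 10⁻⁴)(-2.1)+(7.8 × 10⁻⁴)(-0.09) = 3.5 × 10⁻⁴ → stable
The 128–166 m interval has Δρ < 0: lighter water underlies denser water.

128–166 m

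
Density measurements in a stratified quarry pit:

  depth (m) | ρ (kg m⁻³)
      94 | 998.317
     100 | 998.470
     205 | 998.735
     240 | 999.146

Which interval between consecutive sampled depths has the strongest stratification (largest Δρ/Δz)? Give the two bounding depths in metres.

94–100 m

Compute the density gradient over each adjacent pair:
  94–100 m: Δρ/Δz = 0.153/6 = 0.025 kg m⁻⁴
  100–205 m: Δρ/Δz = 0.265/105 = 2.5 × 10⁻³ kg m⁻⁴
  205–240 m: Δρ/Δz = 0.411/35 = 0.012 kg m⁻⁴
The largest gradient is in the 94–100 m interval — the pycnocline.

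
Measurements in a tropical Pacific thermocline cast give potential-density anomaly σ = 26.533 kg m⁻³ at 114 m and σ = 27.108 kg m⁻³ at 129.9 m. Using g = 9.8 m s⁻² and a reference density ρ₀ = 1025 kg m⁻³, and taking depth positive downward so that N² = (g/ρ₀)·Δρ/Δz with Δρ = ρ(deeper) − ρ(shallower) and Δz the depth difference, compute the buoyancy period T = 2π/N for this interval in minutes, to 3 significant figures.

Δρ = 1027.108 − 1026.533 = 0.575 kg m⁻³ over Δz = 129.9 − 114 = 15.9 m.
N² = (9.8/1025) × (0.575/15.9) = 3.4576 × 10⁻⁴ s⁻².
N = √(3.4576 × 10⁻⁴) = 0.018595 rad s⁻¹, so T = 2π/N = 337.90 s = 5.6317 min ≈ 5.63 min.

5.63 min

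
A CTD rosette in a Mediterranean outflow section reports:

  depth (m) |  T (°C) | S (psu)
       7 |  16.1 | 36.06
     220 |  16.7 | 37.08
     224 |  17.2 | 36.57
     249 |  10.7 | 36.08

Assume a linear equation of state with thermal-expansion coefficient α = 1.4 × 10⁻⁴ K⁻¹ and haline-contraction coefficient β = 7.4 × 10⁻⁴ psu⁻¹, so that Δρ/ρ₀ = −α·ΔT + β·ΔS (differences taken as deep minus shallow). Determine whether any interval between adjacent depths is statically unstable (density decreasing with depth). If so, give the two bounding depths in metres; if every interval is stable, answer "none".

220–224 m

Evaluate Δρ/ρ₀ = −αΔT + βΔS across each adjacent pair:
  7–220 m: −αΔT+βΔS = −(1.4 × 10⁻⁴)(+0.6)+(7.4 × 10⁻⁴)(+1.02) = 6.7 × 10⁻⁴ → stable
  220–224 m: −αΔT+βΔS = −(1.4 × 10⁻⁴)(+0.5)+(7.4 × 10⁻⁴)(-0.51) = -4.5 × 10⁻⁴ → UNSTABLE
  224–249 m: −αΔT+βΔS = −(1.4 × 10⁻⁴)(-6.5)+(7.4 × 10⁻⁴)(-0.49) = 5.5 × 10⁻⁴ → stable
The 220–224 m interval has Δρ < 0: lighter water underlies denser water.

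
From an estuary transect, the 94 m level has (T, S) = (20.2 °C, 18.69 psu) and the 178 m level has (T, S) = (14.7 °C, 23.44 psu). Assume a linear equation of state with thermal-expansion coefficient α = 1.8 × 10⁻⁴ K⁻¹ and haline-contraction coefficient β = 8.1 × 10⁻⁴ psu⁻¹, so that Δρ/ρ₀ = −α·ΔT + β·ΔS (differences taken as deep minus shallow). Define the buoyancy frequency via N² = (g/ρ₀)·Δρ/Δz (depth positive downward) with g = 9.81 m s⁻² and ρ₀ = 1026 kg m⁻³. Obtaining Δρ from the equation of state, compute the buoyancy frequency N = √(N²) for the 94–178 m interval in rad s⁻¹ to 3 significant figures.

0.0238 rad s⁻¹

ΔT = -5.5 K, ΔS = +4.75 psu (deep − shallow).
Δρ/ρ₀ = −αΔT + βΔS = 9.90 × 10⁻⁴ + 3.8475 × 10⁻³ = 4.8375 × 10⁻³, so Δρ ≈ 4.963 kg m⁻³.
N² = (g/ρ₀)·Δρ/Δz = g·(Δρ/ρ₀)/Δz = 9.81 × 4.8375 × 10⁻³ / 84 = 5.6495 × 10⁻⁴ s⁻².
N = √(5.6495 × 10⁻⁴) = 0.023769 rad s⁻¹ ≈ 0.0238 rad s⁻¹.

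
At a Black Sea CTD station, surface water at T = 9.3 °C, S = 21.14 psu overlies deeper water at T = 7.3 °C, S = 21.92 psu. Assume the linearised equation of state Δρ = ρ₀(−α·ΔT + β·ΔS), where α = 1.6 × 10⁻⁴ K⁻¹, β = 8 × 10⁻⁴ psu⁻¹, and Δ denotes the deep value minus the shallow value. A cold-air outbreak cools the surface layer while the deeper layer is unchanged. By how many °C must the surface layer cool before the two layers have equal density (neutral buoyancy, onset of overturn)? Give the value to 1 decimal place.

5.9 °C

Neutral buoyancy requires Δρ = 0, i.e. −α(T_deep − T_surf′) + β(S_deep − S_surf) = 0.
T_surf′ = T_deep − (β/α)·ΔS = 7.3 − (8 × 10⁻⁴/1.6 × 10⁻⁴)·(+0.78) = 3.400 °C.
Cooling required: 9.3 − (3.400) = 5.900 °C.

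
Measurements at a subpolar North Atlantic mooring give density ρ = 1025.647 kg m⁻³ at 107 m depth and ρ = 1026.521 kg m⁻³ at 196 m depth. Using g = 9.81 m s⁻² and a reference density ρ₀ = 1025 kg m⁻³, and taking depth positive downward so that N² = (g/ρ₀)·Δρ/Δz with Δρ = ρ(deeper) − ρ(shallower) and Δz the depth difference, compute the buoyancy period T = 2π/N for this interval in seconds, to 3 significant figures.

648 s

Δρ = 1026.521 − 1025.647 = 0.874 kg m⁻³ over Δz = 196 − 107 = 89 m.
N² = (9.81/1025) × (0.874/89) = 9.3987 × 10⁻⁵ s⁻².
N = √(9.3987 × 10⁻⁵) = 9.6947 × 10⁻³ rad s⁻¹, so T = 2π/N = 648.11 s ≈ 648 s.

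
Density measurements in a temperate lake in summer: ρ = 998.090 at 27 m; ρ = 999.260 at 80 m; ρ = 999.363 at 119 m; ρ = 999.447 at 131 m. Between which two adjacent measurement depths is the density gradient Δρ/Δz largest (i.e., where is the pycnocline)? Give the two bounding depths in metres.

27–80 m

Compute the density gradient over each adjacent pair:
  27–80 m: Δρ/Δz = 1.170/53 = 0.022 kg m⁻⁴
  80–119 m: Δρ/Δz = 0.103/39 = 2.6 × 10⁻³ kg m⁻⁴
  119–131 m: Δρ/Δz = 0.084/12 = 7.0 × 10⁻³ kg m⁻⁴
The largest gradient is in the 27–80 m interval — the pycnocline.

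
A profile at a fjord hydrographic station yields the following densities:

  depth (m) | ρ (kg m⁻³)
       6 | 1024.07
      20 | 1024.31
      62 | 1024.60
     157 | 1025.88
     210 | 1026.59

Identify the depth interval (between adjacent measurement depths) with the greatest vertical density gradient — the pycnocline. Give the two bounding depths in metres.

Compute the density gradient over each adjacent pair:
  6–20 m: Δρ/Δz = 0.24/14 = 0.017 kg m⁻⁴
  20–62 m: Δρ/Δz = 0.29/42 = 6.9 × 10⁻³ kg m⁻⁴
  62–157 m: Δρ/Δz = 1.28/95 = 0.013 kg m⁻⁴
  157–210 m: Δρ/Δz = 0.71/53 = 0.013 kg m⁻⁴
The largest gradient is in the 6–20 m interval — the pycnocline.

6–20 m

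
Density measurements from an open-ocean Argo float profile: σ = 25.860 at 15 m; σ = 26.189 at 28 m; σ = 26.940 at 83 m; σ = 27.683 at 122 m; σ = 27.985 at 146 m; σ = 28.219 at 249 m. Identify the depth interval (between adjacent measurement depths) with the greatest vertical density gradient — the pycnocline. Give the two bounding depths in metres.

Compute the density gradient over each adjacent pair:
  15–28 m: Δρ/Δz = 0.329/13 = 0.025 kg m⁻⁴
  28–83 m: Δρ/Δz = 0.751/55 = 0.014 kg m⁻⁴
  83–122 m: Δρ/Δz = 0.743/39 = 0.019 kg m⁻⁴
  122–146 m: Δρ/Δz = 0.302/24 = 0.013 kg m⁻⁴
  146–249 m: Δρ/Δz = 0.234/103 = 2.3 × 10⁻³ kg m⁻⁴
The largest gradient is in the 15–28 m interval — the pycnocline.

15–28 m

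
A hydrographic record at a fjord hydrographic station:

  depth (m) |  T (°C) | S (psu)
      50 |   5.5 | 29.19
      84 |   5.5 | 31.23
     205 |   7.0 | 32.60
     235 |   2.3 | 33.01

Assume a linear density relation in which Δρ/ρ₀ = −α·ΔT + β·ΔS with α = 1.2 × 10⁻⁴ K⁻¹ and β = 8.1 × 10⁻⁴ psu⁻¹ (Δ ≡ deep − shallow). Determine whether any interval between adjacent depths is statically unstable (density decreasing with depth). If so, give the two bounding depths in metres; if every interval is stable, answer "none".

Evaluate Δρ/ρ₀ = −αΔT + βΔS across each adjacent pair:
  50–84 m: −αΔT+βΔS = −(1.2 × 10⁻⁴)(+0.0)+(8.1 × 10⁻⁴)(+2.04) = 1.7 × 10⁻³ → stable
  84–205 m: −αΔT+βΔS = −(1.2 × 10⁻⁴)(+1.5)+(8.1 × 10⁻⁴)(+1.37) = 9.3 × 10⁻⁴ → stable
  205–235 m: −αΔT+βΔS = −(1.2 × 10⁻⁴)(-4.7)+(8.1 × 10⁻⁴)(+0.41) = 9.0 × 10⁻⁴ → stable
Every interval has Δρ > 0: the column is stably stratified throughout.

none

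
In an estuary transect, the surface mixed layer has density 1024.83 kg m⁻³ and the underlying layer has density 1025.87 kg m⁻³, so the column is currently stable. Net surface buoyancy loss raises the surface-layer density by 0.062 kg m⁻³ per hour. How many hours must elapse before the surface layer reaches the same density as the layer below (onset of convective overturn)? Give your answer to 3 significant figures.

Density deficit of the surface layer: 1025.87 − 1024.83 = 1.04 kg m⁻³.
Required change = 1.04 / 0.062 = 16.8 hours.

16.8 hours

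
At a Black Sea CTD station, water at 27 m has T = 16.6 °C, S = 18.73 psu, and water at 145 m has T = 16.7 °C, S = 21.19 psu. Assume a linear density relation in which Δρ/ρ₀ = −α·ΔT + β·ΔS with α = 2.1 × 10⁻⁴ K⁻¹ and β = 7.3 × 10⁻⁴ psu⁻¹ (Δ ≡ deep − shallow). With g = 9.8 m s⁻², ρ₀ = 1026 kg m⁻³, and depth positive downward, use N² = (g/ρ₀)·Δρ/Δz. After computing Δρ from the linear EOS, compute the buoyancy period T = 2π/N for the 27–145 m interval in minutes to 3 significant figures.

ΔT = +0.1 K, ΔS = +2.46 psu (deep − shallow).
Δρ/ρ₀ = −αΔT + βΔS = -2.10 × 10⁻⁵ + 1.7958 × 10⁻³ = 1.7748 × 10⁻³, so Δρ ≈ 1.821 kg m⁻³.
N² = (g/ρ₀)·Δρ/Δz = g·(Δρ/ρ₀)/Δz = 9.8 × 1.7748 × 10⁻³ / 118 = 1.4740 × 10⁻⁴ s⁻².
N = √(1.4740 × 10⁻⁴) = 0.012141 rad s⁻¹ → T = 2π/N = 517.52 s = 8.6253 min ≈ 8.63 min.

8.63 min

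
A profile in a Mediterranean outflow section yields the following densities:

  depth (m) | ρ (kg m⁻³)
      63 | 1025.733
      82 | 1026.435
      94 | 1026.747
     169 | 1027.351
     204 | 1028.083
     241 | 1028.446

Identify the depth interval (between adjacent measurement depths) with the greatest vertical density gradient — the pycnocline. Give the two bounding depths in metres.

Compute the density gradient over each adjacent pair:
  63–82 m: Δρ/Δz = 0.702/19 = 0.037 kg m⁻⁴
  82–94 m: Δρ/Δz = 0.312/12 = 0.026 kg m⁻⁴
  94–169 m: Δρ/Δz = 0.604/75 = 8.1 × 10⁻³ kg m⁻⁴
  169–204 m: Δρ/Δz = 0.732/35 = 0.021 kg m⁻⁴
  204–241 m: Δρ/Δz = 0.363/37 = 9.8 × 10⁻³ kg m⁻⁴
The largest gradient is in the 63–82 m interval — the pycnocline.

63–82 m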